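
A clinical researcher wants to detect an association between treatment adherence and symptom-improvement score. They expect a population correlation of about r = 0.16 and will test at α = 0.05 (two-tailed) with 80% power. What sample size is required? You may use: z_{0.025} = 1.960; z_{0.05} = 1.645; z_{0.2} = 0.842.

Fisher's z: C = ½·ln((1+r)/(1−r)) = ½·ln(1.3810) = 0.1614.
n = ((z_{α/2} + z_β)/C)² + 3.
(1.960 + 0.842) / 0.1614 = 2.802 / 0.1614 = 17.361.
n = 17.361² + 3 = 301.39 + 3 = 304.4.
Round up.

n = 305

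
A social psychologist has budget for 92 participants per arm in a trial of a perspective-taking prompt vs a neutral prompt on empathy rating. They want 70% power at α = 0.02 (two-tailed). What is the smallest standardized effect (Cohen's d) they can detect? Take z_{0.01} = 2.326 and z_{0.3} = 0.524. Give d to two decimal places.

For two independent groups of n = 92 each: d_min = (z_{α/2} + z_β)·√(2/n).
z-sum = 2.326 + 0.524 = 2.850.
d_min = 2.850 × √(2/92) = 2.850 × 0.1474 = 0.420.

d_min ≈ 0.42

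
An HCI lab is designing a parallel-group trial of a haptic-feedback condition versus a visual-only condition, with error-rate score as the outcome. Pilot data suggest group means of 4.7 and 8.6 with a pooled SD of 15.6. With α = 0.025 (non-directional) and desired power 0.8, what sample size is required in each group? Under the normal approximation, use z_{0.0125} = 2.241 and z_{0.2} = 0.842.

n = 305 per group

Cohen's d = |M₁ − M₂| / SD_pooled = |4.7 − 8.6| / 15.6 = 3.9 / 15.6 = 0.250.
For two independent groups with equal n: n = 2·((z_{α/2} + z_β) / d)².
z_{α/2} + z_β = 2.241 + 0.842 = 3.083.
n = 2 × (3.083 / 0.250)² = 2 × 12.332² = 2 × 152.08 = 304.2.
Round up to the next whole participant.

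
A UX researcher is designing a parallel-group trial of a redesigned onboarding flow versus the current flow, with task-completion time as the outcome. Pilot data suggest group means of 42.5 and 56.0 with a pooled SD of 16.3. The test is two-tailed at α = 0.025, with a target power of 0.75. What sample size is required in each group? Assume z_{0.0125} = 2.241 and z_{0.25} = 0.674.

n = 25 per group

Cohen's d = |M₁ − M₂| / SD_pooled = |42.5 − 56.0| / 16.3 = 13.5 / 16.3 = 0.828.
For two independent groups with equal n: n = 2·((z_{α/2} + z_β) / d)².
z_{α/2} + z_β = 2.241 + 0.674 = 2.915.
n = 2 × (2.915 / 0.828)² = 2 × 3.521² = 2 × 12.39 = 24.8.
Round up to the next whole participant.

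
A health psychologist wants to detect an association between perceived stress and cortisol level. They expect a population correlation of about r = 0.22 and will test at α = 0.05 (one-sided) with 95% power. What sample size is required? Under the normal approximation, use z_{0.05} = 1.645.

Fisher's z: C = ½·ln((1+r)/(1−r)) = ½·ln(1.5641) = 0.2237.
n = ((z_{α} + z_β)/C)² + 3.
(1.645 + 1.645) / 0.2237 = 3.290 / 0.2237 = 14.707.
n = 14.707² + 3 = 216.30 + 3 = 219.3.
Round up.

n = 220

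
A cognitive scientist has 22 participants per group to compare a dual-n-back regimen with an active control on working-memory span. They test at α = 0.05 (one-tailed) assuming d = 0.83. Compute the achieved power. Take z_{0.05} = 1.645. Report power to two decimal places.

For two equal groups, power = Φ(d·√(n/2) − z_{α}).
d·√(n/2) = 0.83 × √(22/2) = 0.83 × 3.317 = 2.753.
z_β = 2.753 − 1.645 = 1.108.
Power = Φ(1.108) = 0.866.

power ≈ 0.87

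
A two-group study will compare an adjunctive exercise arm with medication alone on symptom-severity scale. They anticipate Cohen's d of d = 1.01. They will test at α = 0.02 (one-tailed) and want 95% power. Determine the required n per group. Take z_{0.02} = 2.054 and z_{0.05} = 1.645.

For two independent groups with equal n: n = 2·((z_{α} + z_β) / d)².
z_{α} + z_β = 2.054 + 1.645 = 3.699.
n = 2 × (3.699 / 1.01)² = 2 × 3.662² = 2 × 13.41 = 26.8.
Round up to the next whole participant.

n = 27 per group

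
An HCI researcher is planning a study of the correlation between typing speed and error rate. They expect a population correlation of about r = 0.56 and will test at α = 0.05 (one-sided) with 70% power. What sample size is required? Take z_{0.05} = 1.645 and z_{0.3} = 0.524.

Fisher's z: C = ½·ln((1+r)/(1−r)) = ½·ln(3.5455) = 0.6328.
n = ((z_{α} + z_β)/C)² + 3.
(1.645 + 0.524) / 0.6328 = 2.169 / 0.6328 = 3.428.
n = 3.428² + 3 = 11.75 + 3 = 14.7.
Round up.

n = 15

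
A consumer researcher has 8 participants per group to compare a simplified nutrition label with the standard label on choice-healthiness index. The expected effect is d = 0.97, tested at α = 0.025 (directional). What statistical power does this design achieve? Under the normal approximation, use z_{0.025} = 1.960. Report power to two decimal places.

power ≈ 0.49

For two equal groups, power = Φ(d·√(n/2) − z_{α}).
d·√(n/2) = 0.97 × √(8/2) = 0.97 × 2.000 = 1.940.
z_β = 1.940 − 1.960 = -0.020.
Power = Φ(-0.020) = 0.492.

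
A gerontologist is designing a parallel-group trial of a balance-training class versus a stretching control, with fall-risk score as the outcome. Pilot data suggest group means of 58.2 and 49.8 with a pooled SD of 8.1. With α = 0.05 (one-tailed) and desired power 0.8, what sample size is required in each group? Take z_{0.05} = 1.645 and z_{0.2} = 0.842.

Cohen's d = |M₁ − M₂| / SD_pooled = |58.2 − 49.8| / 8.1 = 8.4 / 8.1 = 1.037.
For two independent groups with equal n: n = 2·((z_{α} + z_β) / d)².
z_{α} + z_β = 1.645 + 0.842 = 2.487.
n = 2 × (2.487 / 1.037)² = 2 × 2.398² = 2 × 5.75 = 11.5.
Round up to the next whole participant.

n = 12 per group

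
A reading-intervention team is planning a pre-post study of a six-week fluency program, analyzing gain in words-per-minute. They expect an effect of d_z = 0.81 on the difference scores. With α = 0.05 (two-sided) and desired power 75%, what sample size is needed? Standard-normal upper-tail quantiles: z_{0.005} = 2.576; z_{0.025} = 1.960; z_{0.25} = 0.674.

For a paired (one-sample on differences) test: n = ((z_{α/2} + z_β) / d)².
z_{α/2} + z_β = 1.960 + 0.674 = 2.634.
n = (2.634 / 0.81)² = 3.252² = 10.57.
Round up.

n = 11 pairs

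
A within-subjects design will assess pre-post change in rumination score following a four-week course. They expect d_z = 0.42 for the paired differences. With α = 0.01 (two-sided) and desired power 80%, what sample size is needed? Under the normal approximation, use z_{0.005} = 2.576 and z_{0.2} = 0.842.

For a paired (one-sample on differences) test: n = ((z_{α/2} + z_β) / d)².
z_{α/2} + z_β = 2.576 + 0.842 = 3.418.
n = (3.418 / 0.42)² = 8.138² = 66.23.
Round up.

n = 67 pairs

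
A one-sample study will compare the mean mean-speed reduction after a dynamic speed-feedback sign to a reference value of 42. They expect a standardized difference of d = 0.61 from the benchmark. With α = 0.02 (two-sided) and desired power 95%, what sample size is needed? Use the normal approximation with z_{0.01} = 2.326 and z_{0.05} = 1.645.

n = 43

For a one-sample test: n = ((z_{α/2} + z_β) / d)².
z_{α/2} + z_β = 2.326 + 1.645 = 3.971.
n = (3.971 / 0.61)² = 6.510² = 42.38.
Round up.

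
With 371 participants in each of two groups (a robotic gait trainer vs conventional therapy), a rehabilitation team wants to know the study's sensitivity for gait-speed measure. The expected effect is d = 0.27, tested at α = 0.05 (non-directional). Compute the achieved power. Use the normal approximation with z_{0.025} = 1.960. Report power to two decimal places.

For two equal groups, power = Φ(d·√(n/2) − z_{α/2}).
d·√(n/2) = 0.27 × √(371/2) = 0.27 × 13.620 = 3.677.
z_β = 3.677 − 1.960 = 1.717.
Power = Φ(1.717) = 0.957.

power ≈ 0.96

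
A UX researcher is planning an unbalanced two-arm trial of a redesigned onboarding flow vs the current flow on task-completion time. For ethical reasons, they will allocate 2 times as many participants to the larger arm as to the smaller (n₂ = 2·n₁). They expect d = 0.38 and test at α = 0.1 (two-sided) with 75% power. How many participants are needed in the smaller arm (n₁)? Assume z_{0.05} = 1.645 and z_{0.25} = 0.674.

n₁ = 56

With allocation ratio k = n₂/n₁ = 2, Var(x̄₁−x̄₂) = σ²(1/n₁ + 1/(k·n₁)) = σ²·(k+1)/(k·n₁).
So n₁ = (1 + 1/k)·((z_{α/2} + z_β)/d)² = 1.500 × (2.319/0.38)².
n₁ = 1.500 × 37.24 = 55.9.
Round up: n₁ = 56, giving n₂ = 2 × 56 = 112.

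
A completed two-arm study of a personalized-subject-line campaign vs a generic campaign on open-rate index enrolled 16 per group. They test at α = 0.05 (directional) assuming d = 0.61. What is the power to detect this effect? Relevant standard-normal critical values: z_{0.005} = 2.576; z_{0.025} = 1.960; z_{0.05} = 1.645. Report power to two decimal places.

For two equal groups, power = Φ(d·√(n/2) − z_{α}).
d·√(n/2) = 0.61 × √(16/2) = 0.61 × 2.828 = 1.725.
z_β = 1.725 − 1.645 = 0.080.
Power = Φ(0.080) = 0.532.

power ≈ 0.53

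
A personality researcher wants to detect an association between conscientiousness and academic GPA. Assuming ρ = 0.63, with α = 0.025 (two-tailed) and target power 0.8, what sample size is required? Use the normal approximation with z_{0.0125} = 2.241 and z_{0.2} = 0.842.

n = 21

Fisher's z: C = ½·ln((1+r)/(1−r)) = ½·ln(4.4054) = 0.7414.
n = ((z_{α/2} + z_β)/C)² + 3.
(2.241 + 0.842) / 0.7414 = 3.083 / 0.7414 = 4.158.
n = 4.158² + 3 = 17.29 + 3 = 20.3.
Round up.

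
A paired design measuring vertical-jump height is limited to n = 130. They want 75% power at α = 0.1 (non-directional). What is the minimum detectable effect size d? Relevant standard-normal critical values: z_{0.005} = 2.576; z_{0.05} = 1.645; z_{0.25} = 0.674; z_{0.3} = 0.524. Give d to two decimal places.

For a single sample (or paired design) of n = 130: d_min = (z_{α/2} + z_β)/√n.
z-sum = 1.645 + 0.674 = 2.319.
d_min = 2.319 / √130 = 2.319 / 11.402 = 0.203.

d_min ≈ 0.20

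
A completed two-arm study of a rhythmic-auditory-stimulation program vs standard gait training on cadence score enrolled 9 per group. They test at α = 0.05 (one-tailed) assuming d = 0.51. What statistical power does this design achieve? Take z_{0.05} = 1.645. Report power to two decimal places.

power ≈ 0.29

For two equal groups, power = Φ(d·√(n/2) − z_{α}).
d·√(n/2) = 0.51 × √(9/2) = 0.51 × 2.121 = 1.082.
z_β = 1.082 − 1.645 = -0.563.
Power = Φ(-0.563) = 0.287.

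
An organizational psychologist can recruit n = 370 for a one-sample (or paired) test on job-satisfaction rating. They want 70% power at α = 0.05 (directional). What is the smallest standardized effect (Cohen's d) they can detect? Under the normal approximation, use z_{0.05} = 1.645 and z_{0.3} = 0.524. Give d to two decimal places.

For a single sample (or paired design) of n = 370: d_min = (z_{α} + z_β)/√n.
z-sum = 1.645 + 0.524 = 2.169.
d_min = 2.169 / √370 = 2.169 / 19.235 = 0.113.

d_min ≈ 0.11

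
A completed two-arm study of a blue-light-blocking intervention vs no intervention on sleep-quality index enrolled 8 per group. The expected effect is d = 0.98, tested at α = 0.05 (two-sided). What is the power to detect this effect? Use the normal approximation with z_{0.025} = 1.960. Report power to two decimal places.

For two equal groups, power = Φ(d·√(n/2) − z_{α/2}).
d·√(n/2) = 0.98 × √(8/2) = 0.98 × 2.000 = 1.960.
z_β = 1.960 − 1.960 = 0.000.
Power = Φ(0.000) = 0.500.

power ≈ 0.50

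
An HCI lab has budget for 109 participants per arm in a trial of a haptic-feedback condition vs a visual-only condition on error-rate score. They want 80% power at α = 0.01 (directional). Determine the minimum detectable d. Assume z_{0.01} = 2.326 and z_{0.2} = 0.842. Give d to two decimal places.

d_min ≈ 0.43

For two independent groups of n = 109 each: d_min = (z_{α} + z_β)·√(2/n).
z-sum = 2.326 + 0.842 = 3.168.
d_min = 3.168 × √(2/109) = 3.168 × 0.1355 = 0.429.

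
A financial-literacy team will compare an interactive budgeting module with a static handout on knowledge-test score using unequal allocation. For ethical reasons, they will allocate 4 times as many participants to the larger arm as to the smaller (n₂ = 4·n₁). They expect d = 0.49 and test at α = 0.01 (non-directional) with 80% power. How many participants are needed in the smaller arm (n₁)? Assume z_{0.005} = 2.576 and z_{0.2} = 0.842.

n₁ = 61

With allocation ratio k = n₂/n₁ = 4, Var(x̄₁−x̄₂) = σ²(1/n₁ + 1/(k·n₁)) = σ²·(k+1)/(k·n₁).
So n₁ = (1 + 1/k)·((z_{α/2} + z_β)/d)² = 1.250 × (3.418/0.49)².
n₁ = 1.250 × 48.66 = 60.8.
Round up: n₁ = 61, giving n₂ = 4 × 61 = 244.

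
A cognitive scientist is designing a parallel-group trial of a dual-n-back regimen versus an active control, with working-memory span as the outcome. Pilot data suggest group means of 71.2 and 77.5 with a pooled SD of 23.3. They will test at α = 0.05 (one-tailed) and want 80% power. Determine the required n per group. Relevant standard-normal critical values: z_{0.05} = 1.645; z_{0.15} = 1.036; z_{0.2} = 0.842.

n = 170 per group

Cohen's d = |M₁ − M₂| / SD_pooled = |71.2 − 77.5| / 23.3 = 6.3 / 23.3 = 0.270.
For two independent groups with equal n: n = 2·((z_{α} + z_β) / d)².
z_{α} + z_β = 1.645 + 0.842 = 2.487.
n = 2 × (2.487 / 0.270)² = 2 × 9.211² = 2 × 84.84 = 169.7.
Round up to the next whole participant.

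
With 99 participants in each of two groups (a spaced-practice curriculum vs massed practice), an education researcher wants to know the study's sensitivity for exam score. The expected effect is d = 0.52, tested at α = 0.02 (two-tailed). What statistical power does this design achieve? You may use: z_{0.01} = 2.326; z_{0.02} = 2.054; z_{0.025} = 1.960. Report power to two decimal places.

power ≈ 0.91

For two equal groups, power = Φ(d·√(n/2) − z_{α/2}).
d·√(n/2) = 0.52 × √(99/2) = 0.52 × 7.036 = 3.659.
z_β = 3.659 − 2.326 = 1.333.
Power = Φ(1.333) = 0.909.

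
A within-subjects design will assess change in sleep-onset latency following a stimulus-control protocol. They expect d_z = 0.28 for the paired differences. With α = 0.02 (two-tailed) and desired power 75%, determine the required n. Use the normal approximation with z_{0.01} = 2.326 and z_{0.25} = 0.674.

For a paired (one-sample on differences) test: n = ((z_{α/2} + z_β) / d)².
z_{α/2} + z_β = 2.326 + 0.674 = 3.000.
n = (3.000 / 0.28)² = 10.714² = 114.80.
Round up.

n = 115 pairs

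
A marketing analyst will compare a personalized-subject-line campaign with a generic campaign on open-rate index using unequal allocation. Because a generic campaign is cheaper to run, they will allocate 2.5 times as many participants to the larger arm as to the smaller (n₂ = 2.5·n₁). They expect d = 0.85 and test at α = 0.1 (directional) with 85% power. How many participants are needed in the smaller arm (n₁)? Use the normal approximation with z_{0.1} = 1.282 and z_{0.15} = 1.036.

n₁ = 11

With allocation ratio k = n₂/n₁ = 2.5, Var(x̄₁−x̄₂) = σ²(1/n₁ + 1/(k·n₁)) = σ²·(k+1)/(k·n₁).
So n₁ = (1 + 1/k)·((z_{α} + z_β)/d)² = 1.400 × (2.318/0.85)².
n₁ = 1.400 × 7.44 = 10.4.
Round up: n₁ = 11, giving n₂ = ⌈2.5 × 11⌉ = ⌈27.5⌉ = 28.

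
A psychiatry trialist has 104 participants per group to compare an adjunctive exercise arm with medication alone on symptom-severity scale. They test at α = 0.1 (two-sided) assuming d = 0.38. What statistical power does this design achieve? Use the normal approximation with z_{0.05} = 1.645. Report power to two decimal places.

For two equal groups, power = Φ(d·√(n/2) − z_{α/2}).
d·√(n/2) = 0.38 × √(104/2) = 0.38 × 7.211 = 2.740.
z_β = 2.740 − 1.645 = 1.095.
Power = Φ(1.095) = 0.863.

power ≈ 0.86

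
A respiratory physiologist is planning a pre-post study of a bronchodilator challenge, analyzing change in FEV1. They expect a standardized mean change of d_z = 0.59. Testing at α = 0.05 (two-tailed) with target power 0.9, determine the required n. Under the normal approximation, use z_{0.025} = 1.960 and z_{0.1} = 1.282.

n = 31 pairs

For a paired (one-sample on differences) test: n = ((z_{α/2} + z_β) / d)².
z_{α/2} + z_β = 1.960 + 1.282 = 3.242.
n = (3.242 / 0.59)² = 5.495² = 30.19.
Round up.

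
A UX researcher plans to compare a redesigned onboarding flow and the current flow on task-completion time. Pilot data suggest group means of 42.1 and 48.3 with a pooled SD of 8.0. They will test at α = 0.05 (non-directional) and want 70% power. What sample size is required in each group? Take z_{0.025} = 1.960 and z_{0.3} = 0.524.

Cohen's d = |M₁ − M₂| / SD_pooled = |42.1 − 48.3| / 8.0 = 6.2 / 8.0 = 0.775.
For two independent groups with equal n: n = 2·((z_{α/2} + z_β) / d)².
z_{α/2} + z_β = 1.960 + 0.524 = 2.484.
n = 2 × (2.484 / 0.775)² = 2 × 3.205² = 2 × 10.27 = 20.5.
Round up to the next whole participant.

n = 21 per group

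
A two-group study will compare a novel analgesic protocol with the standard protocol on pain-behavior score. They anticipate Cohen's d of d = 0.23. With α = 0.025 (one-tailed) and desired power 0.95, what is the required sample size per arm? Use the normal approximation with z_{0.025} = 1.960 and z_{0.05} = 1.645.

n = 492 per group

For two independent groups with equal n: n = 2·((z_{α} + z_β) / d)².
z_{α} + z_β = 1.960 + 1.645 = 3.605.
n = 2 × (3.605 / 0.23)² = 2 × 15.674² = 2 × 245.67 = 491.3.
Round up to the next whole participant.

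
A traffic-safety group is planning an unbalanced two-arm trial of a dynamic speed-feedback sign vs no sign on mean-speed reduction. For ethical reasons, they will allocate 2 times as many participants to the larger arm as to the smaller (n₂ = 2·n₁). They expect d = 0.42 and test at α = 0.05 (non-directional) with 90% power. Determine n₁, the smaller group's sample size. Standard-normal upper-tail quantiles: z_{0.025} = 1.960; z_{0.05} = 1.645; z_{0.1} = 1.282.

With allocation ratio k = n₂/n₁ = 2, Var(x̄₁−x̄₂) = σ²(1/n₁ + 1/(k·n₁)) = σ²·(k+1)/(k·n₁).
So n₁ = (1 + 1/k)·((z_{α/2} + z_β)/d)² = 1.500 × (3.242/0.42)².
n₁ = 1.500 × 59.58 = 89.4.
Round up: n₁ = 90, giving n₂ = 2 × 90 = 180.

n₁ = 90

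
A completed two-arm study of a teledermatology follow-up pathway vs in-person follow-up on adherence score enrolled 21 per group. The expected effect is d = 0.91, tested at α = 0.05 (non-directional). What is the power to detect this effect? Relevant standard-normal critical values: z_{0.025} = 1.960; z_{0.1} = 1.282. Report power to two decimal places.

For two equal groups, power = Φ(d·√(n/2) − z_{α/2}).
d·√(n/2) = 0.91 × √(21/2) = 0.91 × 3.240 = 2.949.
z_β = 2.949 − 1.960 = 0.989.
Power = Φ(0.989) = 0.839.

power ≈ 0.84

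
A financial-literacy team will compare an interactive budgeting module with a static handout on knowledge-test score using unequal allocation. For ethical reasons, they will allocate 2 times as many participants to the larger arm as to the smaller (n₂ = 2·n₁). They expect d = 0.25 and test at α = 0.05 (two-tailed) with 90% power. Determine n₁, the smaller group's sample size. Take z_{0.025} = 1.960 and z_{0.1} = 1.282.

n₁ = 253

With allocation ratio k = n₂/n₁ = 2, Var(x̄₁−x̄₂) = σ²(1/n₁ + 1/(k·n₁)) = σ²·(k+1)/(k·n₁).
So n₁ = (1 + 1/k)·((z_{α/2} + z_β)/d)² = 1.500 × (3.242/0.25)².
n₁ = 1.500 × 168.17 = 252.3.
Round up: n₁ = 253, giving n₂ = 2 × 253 = 506.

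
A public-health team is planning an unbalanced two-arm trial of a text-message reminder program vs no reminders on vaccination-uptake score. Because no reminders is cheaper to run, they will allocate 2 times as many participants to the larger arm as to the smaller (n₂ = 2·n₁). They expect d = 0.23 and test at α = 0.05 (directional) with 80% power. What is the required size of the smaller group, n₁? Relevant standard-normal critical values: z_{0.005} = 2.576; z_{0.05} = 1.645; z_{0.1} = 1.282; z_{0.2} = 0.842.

With allocation ratio k = n₂/n₁ = 2, Var(x̄₁−x̄₂) = σ²(1/n₁ + 1/(k·n₁)) = σ²·(k+1)/(k·n₁).
So n₁ = (1 + 1/k)·((z_{α} + z_β)/d)² = 1.500 × (2.487/0.23)².
n₁ = 1.500 × 116.92 = 175.4.
Round up: n₁ = 176, giving n₂ = 2 × 176 = 352.

n₁ = 176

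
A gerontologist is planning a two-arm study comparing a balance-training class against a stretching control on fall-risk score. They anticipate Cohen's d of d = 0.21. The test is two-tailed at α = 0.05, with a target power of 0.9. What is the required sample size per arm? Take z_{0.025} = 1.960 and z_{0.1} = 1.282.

For two independent groups with equal n: n = 2·((z_{α/2} + z_β) / d)².
z_{α/2} + z_β = 1.960 + 1.282 = 3.242.
n = 2 × (3.242 / 0.21)² = 2 × 15.438² = 2 × 238.33 = 476.7.
Round up to the next whole participant.

n = 477 per group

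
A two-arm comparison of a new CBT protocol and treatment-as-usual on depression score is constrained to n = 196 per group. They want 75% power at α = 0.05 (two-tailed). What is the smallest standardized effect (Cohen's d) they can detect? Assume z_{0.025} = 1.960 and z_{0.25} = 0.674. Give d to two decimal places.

d_min ≈ 0.27

For two independent groups of n = 196 each: d_min = (z_{α/2} + z_β)·√(2/n).
z-sum = 1.960 + 0.674 = 2.634.
d_min = 2.634 × √(2/196) = 2.634 × 0.1010 = 0.266.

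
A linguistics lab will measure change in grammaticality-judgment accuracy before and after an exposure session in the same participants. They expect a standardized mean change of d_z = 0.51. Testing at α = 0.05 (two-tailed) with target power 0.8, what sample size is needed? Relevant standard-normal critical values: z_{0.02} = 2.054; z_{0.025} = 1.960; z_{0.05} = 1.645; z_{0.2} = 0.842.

For a paired (one-sample on differences) test: n = ((z_{α/2} + z_β) / d)².
z_{α/2} + z_β = 1.960 + 0.842 = 2.802.
n = (2.802 / 0.51)² = 5.494² = 30.19.
Round up.

n = 31 pairs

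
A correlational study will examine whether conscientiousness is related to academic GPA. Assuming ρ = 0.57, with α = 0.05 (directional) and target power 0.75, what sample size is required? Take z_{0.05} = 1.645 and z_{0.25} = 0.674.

Fisher's z: C = ½·ln((1+r)/(1−r)) = ½·ln(3.6512) = 0.6475.
n = ((z_{α} + z_β)/C)² + 3.
(1.645 + 0.674) / 0.6475 = 2.319 / 0.6475 = 3.581.
n = 3.581² + 3 = 12.83 + 3 = 15.8.
Round up.

n = 16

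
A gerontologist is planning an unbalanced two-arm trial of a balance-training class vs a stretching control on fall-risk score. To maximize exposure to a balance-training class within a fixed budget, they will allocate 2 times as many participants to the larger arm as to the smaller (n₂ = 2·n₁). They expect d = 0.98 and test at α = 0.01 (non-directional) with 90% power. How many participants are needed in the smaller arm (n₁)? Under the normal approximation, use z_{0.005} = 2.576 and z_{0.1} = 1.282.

With allocation ratio k = n₂/n₁ = 2, Var(x̄₁−x̄₂) = σ²(1/n₁ + 1/(k·n₁)) = σ²·(k+1)/(k·n₁).
So n₁ = (1 + 1/k)·((z_{α/2} + z_β)/d)² = 1.500 × (3.858/0.98)².
n₁ = 1.500 × 15.50 = 23.2.
Round up: n₁ = 24, giving n₂ = 2 × 24 = 48.

n₁ = 24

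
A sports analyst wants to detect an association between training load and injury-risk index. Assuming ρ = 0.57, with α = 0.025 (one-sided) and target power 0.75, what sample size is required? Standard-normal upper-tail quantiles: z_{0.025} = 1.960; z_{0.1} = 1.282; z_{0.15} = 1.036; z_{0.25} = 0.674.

n = 20

Fisher's z: C = ½·ln((1+r)/(1−r)) = ½·ln(3.6512) = 0.6475.
n = ((z_{α} + z_β)/C)² + 3.
(1.960 + 0.674) / 0.6475 = 2.634 / 0.6475 = 4.068.
n = 4.068² + 3 = 16.55 + 3 = 19.5.
Round up.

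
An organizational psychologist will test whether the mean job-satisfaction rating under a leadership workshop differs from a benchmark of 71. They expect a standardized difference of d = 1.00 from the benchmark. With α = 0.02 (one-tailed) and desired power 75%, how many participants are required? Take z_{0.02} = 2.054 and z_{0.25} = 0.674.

n = 8

For a one-sample test: n = ((z_{α} + z_β) / d)².
z_{α} + z_β = 2.054 + 0.674 = 2.728.
n = (2.728 / 1.00)² = 2.728² = 7.44.
Round up.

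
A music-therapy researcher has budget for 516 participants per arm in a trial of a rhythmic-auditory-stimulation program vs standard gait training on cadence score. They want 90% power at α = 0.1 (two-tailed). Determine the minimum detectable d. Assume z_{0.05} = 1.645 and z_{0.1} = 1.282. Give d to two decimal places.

For two independent groups of n = 516 each: d_min = (z_{α/2} + z_β)·√(2/n).
z-sum = 1.645 + 1.282 = 2.927.
d_min = 2.927 × √(2/516) = 2.927 × 0.0623 = 0.182.

d_min ≈ 0.18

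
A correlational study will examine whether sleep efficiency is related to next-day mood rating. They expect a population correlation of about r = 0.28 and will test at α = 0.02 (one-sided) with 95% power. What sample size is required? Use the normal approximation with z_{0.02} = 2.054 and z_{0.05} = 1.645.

Fisher's z: C = ½·ln((1+r)/(1−r)) = ½·ln(1.7778) = 0.2877.
n = ((z_{α} + z_β)/C)² + 3.
(2.054 + 1.645) / 0.2877 = 3.699 / 0.2877 = 12.857.
n = 12.857² + 3 = 165.31 + 3 = 168.3.
Round up.

n = 169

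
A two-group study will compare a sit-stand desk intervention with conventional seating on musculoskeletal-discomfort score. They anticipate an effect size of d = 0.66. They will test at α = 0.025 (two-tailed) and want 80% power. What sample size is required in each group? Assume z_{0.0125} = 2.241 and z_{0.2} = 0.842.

For two independent groups with equal n: n = 2·((z_{α/2} + z_β) / d)².
z_{α/2} + z_β = 2.241 + 0.842 = 3.083.
n = 2 × (3.083 / 0.66)² = 2 × 4.671² = 2 × 21.82 = 43.6.
Round up to the next whole participant.

n = 44 per group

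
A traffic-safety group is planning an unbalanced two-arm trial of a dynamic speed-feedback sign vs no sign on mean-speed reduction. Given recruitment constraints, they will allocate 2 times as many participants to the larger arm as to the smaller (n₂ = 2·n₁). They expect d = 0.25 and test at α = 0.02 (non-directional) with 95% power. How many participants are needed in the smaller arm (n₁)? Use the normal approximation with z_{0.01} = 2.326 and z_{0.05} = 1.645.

With allocation ratio k = n₂/n₁ = 2, Var(x̄₁−x̄₂) = σ²(1/n₁ + 1/(k·n₁)) = σ²·(k+1)/(k·n₁).
So n₁ = (1 + 1/k)·((z_{α/2} + z_β)/d)² = 1.500 × (3.971/0.25)².
n₁ = 1.500 × 252.30 = 378.5.
Round up: n₁ = 379, giving n₂ = 2 × 379 = 758.

n₁ = 379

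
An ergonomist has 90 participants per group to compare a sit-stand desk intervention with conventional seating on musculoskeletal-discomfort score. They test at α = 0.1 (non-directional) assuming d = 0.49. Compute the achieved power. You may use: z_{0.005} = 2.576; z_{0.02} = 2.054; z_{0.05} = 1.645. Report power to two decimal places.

power ≈ 0.95

For two equal groups, power = Φ(d·√(n/2) − z_{α/2}).
d·√(n/2) = 0.49 × √(90/2) = 0.49 × 6.708 = 3.287.
z_β = 3.287 − 1.645 = 1.642.
Power = Φ(1.642) = 0.950.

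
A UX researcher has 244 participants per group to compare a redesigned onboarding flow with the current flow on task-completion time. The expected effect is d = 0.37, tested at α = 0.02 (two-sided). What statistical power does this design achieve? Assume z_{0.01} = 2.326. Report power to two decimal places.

power ≈ 0.96

For two equal groups, power = Φ(d·√(n/2) − z_{α/2}).
d·√(n/2) = 0.37 × √(244/2) = 0.37 × 11.045 = 4.087.
z_β = 4.087 − 2.326 = 1.761.
Power = Φ(1.761) = 0.961.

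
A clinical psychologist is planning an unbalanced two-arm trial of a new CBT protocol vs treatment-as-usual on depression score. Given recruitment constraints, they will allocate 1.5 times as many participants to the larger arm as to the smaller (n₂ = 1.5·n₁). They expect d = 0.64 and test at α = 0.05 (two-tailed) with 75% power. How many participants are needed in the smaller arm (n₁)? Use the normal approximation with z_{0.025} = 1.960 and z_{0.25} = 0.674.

n₁ = 29

With allocation ratio k = n₂/n₁ = 1.5, Var(x̄₁−x̄₂) = σ²(1/n₁ + 1/(k·n₁)) = σ²·(k+1)/(k·n₁).
So n₁ = (1 + 1/k)·((z_{α/2} + z_β)/d)² = 1.667 × (2.634/0.64)².
n₁ = 1.667 × 16.94 = 28.2.
Round up: n₁ = 29, giving n₂ = ⌈1.5 × 29⌉ = ⌈43.5⌉ = 44.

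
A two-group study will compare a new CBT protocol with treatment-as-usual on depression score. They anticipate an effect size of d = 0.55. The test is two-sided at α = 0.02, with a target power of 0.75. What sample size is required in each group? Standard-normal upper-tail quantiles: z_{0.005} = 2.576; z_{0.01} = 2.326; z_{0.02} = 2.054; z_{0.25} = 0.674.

n = 60 per group

For two independent groups with equal n: n = 2·((z_{α/2} + z_β) / d)².
z_{α/2} + z_β = 2.326 + 0.674 = 3.000.
n = 2 × (3.000 / 0.55)² = 2 × 5.455² = 2 × 29.75 = 59.5.
Round up to the next whole participant.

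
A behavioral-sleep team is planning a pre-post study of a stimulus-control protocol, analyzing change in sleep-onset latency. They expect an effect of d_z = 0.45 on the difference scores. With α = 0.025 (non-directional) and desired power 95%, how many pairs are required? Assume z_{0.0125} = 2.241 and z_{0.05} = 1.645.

n = 75 pairs

For a paired (one-sample on differences) test: n = ((z_{α/2} + z_β) / d)².
z_{α/2} + z_β = 2.241 + 1.645 = 3.886.
n = (3.886 / 0.45)² = 8.636² = 74.57.
Round up.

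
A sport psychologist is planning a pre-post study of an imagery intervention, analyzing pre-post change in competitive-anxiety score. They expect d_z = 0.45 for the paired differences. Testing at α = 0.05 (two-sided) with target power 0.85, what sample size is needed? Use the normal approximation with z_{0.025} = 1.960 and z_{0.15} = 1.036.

For a paired (one-sample on differences) test: n = ((z_{α/2} + z_β) / d)².
z_{α/2} + z_β = 1.960 + 1.036 = 2.996.
n = (2.996 / 0.45)² = 6.658² = 44.33.
Round up.

n = 45 pairs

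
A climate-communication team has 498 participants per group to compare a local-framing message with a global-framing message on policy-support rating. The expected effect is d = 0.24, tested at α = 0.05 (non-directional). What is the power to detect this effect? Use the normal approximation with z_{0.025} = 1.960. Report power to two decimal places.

power ≈ 0.97

For two equal groups, power = Φ(d·√(n/2) − z_{α/2}).
d·√(n/2) = 0.24 × √(498/2) = 0.24 × 15.780 = 3.787.
z_β = 3.787 − 1.960 = 1.827.
Power = Φ(1.827) = 0.966.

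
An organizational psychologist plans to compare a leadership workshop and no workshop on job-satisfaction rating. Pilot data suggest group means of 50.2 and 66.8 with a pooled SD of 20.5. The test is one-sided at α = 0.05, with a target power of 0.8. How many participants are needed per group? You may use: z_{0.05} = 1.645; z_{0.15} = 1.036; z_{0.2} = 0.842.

Cohen's d = |M₁ − M₂| / SD_pooled = |50.2 − 66.8| / 20.5 = 16.6 / 20.5 = 0.810.
For two independent groups with equal n: n = 2·((z_{α} + z_β) / d)².
z_{α} + z_β = 1.645 + 0.842 = 2.487.
n = 2 × (2.487 / 0.810)² = 2 × 3.070² = 2 × 9.43 = 18.9.
Round up to the next whole participant.

n = 19 per group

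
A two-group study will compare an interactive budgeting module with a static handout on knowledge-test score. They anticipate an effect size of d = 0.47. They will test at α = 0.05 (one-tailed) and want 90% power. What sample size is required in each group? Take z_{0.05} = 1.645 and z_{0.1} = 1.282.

For two independent groups with equal n: n = 2·((z_{α} + z_β) / d)².
z_{α} + z_β = 1.645 + 1.282 = 2.927.
n = 2 × (2.927 / 0.47)² = 2 × 6.228² = 2 × 38.78 = 77.6.
Round up to the next whole participant.

n = 78 per group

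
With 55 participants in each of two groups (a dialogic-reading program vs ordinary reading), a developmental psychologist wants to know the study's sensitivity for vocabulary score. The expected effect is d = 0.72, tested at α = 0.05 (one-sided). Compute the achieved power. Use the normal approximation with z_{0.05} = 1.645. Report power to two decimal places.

power ≈ 0.98

For two equal groups, power = Φ(d·√(n/2) − z_{α}).
d·√(n/2) = 0.72 × √(55/2) = 0.72 × 5.244 = 3.776.
z_β = 3.776 − 1.645 = 2.131.
Power = Φ(2.131) = 0.983.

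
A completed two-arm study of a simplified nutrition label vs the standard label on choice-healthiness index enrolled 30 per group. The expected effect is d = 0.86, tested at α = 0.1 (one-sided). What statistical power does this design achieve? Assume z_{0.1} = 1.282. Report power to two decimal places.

power ≈ 0.98

For two equal groups, power = Φ(d·√(n/2) − z_{α}).
d·√(n/2) = 0.86 × √(30/2) = 0.86 × 3.873 = 3.331.
z_β = 3.331 − 1.282 = 2.049.
Power = Φ(2.049) = 0.980.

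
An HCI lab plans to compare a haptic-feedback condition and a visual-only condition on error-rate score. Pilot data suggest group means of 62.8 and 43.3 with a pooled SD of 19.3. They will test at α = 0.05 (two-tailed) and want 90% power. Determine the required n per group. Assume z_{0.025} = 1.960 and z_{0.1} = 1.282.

n = 21 per group

Cohen's d = |M₁ − M₂| / SD_pooled = |62.8 − 43.3| / 19.3 = 19.5 / 19.3 = 1.010.
For two independent groups with equal n: n = 2·((z_{α/2} + z_β) / d)².
z_{α/2} + z_β = 1.960 + 1.282 = 3.242.
n = 2 × (3.242 / 1.010)² = 2 × 3.210² = 2 × 10.30 = 20.6.
Round up to the next whole participant.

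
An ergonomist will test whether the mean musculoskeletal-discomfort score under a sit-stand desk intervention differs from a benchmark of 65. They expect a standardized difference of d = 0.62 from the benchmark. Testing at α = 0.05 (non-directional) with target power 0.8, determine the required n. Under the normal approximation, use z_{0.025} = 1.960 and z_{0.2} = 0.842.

For a one-sample test: n = ((z_{α/2} + z_β) / d)².
z_{α/2} + z_β = 1.960 + 0.842 = 2.802.
n = (2.802 / 0.62)² = 4.519² = 20.42.
Round up.

n = 21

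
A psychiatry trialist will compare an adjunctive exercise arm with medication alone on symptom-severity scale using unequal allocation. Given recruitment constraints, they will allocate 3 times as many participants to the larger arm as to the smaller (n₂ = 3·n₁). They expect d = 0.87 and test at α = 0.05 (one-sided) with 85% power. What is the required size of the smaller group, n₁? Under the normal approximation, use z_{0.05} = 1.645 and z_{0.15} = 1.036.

n₁ = 13

With allocation ratio k = n₂/n₁ = 3, Var(x̄₁−x̄₂) = σ²(1/n₁ + 1/(k·n₁)) = σ²·(k+1)/(k·n₁).
So n₁ = (1 + 1/k)·((z_{α} + z_β)/d)² = 1.333 × (2.681/0.87)².
n₁ = 1.333 × 9.50 = 12.7.
Round up: n₁ = 13, giving n₂ = 3 × 13 = 39.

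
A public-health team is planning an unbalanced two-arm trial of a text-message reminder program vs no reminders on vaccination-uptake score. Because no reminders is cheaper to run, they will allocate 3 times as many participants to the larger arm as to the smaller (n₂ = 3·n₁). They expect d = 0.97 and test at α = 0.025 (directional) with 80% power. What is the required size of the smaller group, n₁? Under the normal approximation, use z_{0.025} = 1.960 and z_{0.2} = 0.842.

With allocation ratio k = n₂/n₁ = 3, Var(x̄₁−x̄₂) = σ²(1/n₁ + 1/(k·n₁)) = σ²·(k+1)/(k·n₁).
So n₁ = (1 + 1/k)·((z_{α} + z_β)/d)² = 1.333 × (2.802/0.97)².
n₁ = 1.333 × 8.34 = 11.1.
Round up: n₁ = 12, giving n₂ = 3 × 12 = 36.

n₁ = 12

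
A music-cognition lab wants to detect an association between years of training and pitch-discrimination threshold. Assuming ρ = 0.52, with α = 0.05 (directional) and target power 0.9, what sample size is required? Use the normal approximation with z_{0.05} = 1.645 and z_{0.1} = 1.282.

n = 29

Fisher's z: C = ½·ln((1+r)/(1−r)) = ½·ln(3.1667) = 0.5763.
n = ((z_{α} + z_β)/C)² + 3.
(1.645 + 1.282) / 0.5763 = 2.927 / 0.5763 = 5.079.
n = 5.079² + 3 = 25.80 + 3 = 28.8.
Round up.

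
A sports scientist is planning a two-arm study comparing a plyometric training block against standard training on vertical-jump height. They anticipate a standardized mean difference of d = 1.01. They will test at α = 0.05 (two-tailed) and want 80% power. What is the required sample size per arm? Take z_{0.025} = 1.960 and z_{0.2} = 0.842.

n = 16 per group

For two independent groups with equal n: n = 2·((z_{α/2} + z_β) / d)².
z_{α/2} + z_β = 1.960 + 0.842 = 2.802.
n = 2 × (2.802 / 1.01)² = 2 × 2.774² = 2 × 7.70 = 15.4.
Round up to the next whole participant.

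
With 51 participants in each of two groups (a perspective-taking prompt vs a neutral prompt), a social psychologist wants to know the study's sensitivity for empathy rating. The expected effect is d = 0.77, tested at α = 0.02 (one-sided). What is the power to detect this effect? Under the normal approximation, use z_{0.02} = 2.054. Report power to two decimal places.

power ≈ 0.97

For two equal groups, power = Φ(d·√(n/2) − z_{α}).
d·√(n/2) = 0.77 × √(51/2) = 0.77 × 5.050 = 3.888.
z_β = 3.888 − 2.054 = 1.834.
Power = Φ(1.834) = 0.967.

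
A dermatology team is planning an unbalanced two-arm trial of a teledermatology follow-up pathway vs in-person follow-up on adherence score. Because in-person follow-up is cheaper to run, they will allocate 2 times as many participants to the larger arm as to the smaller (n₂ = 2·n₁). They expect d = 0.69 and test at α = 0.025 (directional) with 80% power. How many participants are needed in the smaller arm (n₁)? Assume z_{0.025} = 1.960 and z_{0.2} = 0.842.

n₁ = 25

With allocation ratio k = n₂/n₁ = 2, Var(x̄₁−x̄₂) = σ²(1/n₁ + 1/(k·n₁)) = σ²·(k+1)/(k·n₁).
So n₁ = (1 + 1/k)·((z_{α} + z_β)/d)² = 1.500 × (2.802/0.69)².
n₁ = 1.500 × 16.49 = 24.7.
Round up: n₁ = 25, giving n₂ = 2 × 25 = 50.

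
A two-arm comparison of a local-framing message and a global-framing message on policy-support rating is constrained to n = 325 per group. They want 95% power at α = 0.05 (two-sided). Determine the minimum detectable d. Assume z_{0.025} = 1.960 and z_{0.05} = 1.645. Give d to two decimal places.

d_min ≈ 0.28

For two independent groups of n = 325 each: d_min = (z_{α/2} + z_β)·√(2/n).
z-sum = 1.960 + 1.645 = 3.605.
d_min = 3.605 × √(2/325) = 3.605 × 0.0784 = 0.283.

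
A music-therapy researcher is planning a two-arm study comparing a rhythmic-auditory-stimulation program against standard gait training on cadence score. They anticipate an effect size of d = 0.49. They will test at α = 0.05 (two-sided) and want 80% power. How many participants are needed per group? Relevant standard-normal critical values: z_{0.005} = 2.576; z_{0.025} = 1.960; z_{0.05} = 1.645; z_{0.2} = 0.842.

n = 66 per group

For two independent groups with equal n: n = 2·((z_{α/2} + z_β) / d)².
z_{α/2} + z_β = 1.960 + 0.842 = 2.802.
n = 2 × (2.802 / 0.49)² = 2 × 5.718² = 2 × 32.70 = 65.4.
Round up to the next whole participant.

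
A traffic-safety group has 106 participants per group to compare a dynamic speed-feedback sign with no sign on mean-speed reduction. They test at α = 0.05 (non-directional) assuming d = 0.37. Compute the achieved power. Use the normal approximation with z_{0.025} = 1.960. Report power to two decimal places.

For two equal groups, power = Φ(d·√(n/2) − z_{α/2}).
d·√(n/2) = 0.37 × √(106/2) = 0.37 × 7.280 = 2.694.
z_β = 2.694 − 1.960 = 0.734.
Power = Φ(0.734) = 0.768.

power ≈ 0.77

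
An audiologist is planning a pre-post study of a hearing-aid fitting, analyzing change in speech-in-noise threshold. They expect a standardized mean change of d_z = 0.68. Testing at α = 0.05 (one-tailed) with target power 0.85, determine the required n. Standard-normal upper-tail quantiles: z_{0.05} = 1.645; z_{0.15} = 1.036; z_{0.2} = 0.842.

For a paired (one-sample on differences) test: n = ((z_{α} + z_β) / d)².
z_{α} + z_β = 1.645 + 1.036 = 2.681.
n = (2.681 / 0.68)² = 3.943² = 15.54.
Round up.

n = 16 pairs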